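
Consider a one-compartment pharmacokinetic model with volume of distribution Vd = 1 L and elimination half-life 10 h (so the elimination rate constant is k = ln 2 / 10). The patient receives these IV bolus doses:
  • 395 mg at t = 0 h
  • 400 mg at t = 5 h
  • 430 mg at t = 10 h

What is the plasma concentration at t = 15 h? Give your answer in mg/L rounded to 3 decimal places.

643.710 mg/L

k = ln 2 / 10 = 0.06931 per h
Dose 1 (395 mg at t=0 h): 395·exp(−0.06931·15) = 139.654 mg/L
Dose 2 (400 mg at t=5 h): 400·exp(−0.06931·10) = 200.000 mg/L
Dose 3 (430 mg at t=10 h): 430·exp(−0.06931·5) = 304.056 mg/L
C(15) = 139.654 + 200.000 + 304.056 = 643.710 mg/L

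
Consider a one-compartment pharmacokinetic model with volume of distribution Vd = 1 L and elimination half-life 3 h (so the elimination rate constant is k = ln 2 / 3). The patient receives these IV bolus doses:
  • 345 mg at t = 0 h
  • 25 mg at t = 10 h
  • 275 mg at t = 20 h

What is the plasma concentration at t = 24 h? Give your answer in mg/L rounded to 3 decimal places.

k = ln 2 / 3 = 0.23105 per h
Dose 1 (345 mg at t=0 h): 345·exp(−0.23105·24) = 1.348 mg/L
Dose 2 (25 mg at t=10 h): 25·exp(−0.23105·14) = 0.984 mg/L
Dose 3 (275 mg at t=20 h): 275·exp(−0.23105·4) = 109.134 mg/L
C(24) = 1.348 + 0.984 + 109.134 = 111.466 mg/L

111.466 mg/L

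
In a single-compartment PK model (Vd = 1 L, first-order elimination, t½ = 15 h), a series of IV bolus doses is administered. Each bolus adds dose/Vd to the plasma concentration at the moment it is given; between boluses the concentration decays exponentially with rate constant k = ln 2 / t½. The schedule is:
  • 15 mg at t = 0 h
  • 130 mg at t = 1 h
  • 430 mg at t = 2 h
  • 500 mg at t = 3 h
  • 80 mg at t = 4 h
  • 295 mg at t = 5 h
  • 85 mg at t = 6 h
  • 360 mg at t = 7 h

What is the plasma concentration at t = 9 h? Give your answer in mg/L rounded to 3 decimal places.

1500.741 mg/L

k = ln 2 / 15 = 0.04621 per h
Dose 1 (15 mg at t=0 h): 15·exp(−0.04621·9) = 9.896 mg/L
Dose 2 (130 mg at t=1 h): 130·exp(−0.04621·8) = 89.824 mg/L
Dose 3 (430 mg at t=2 h): 430·exp(−0.04621·7) = 311.163 mg/L
Dose 4 (500 mg at t=3 h): 500·exp(−0.04621·6) = 378.929 mg/L
Dose 5 (80 mg at t=4 h): 80·exp(−0.04621·5) = 63.496 mg/L
Dose 6 (295 mg at t=5 h): 295·exp(−0.04621·4) = 245.215 mg/L
Dose 7 (85 mg at t=6 h): 85·exp(−0.04621·3) = 73.997 mg/L
Dose 8 (360 mg at t=7 h): 360·exp(−0.04621·2) = 328.220 mg/L
C(9) = 9.896 + 89.824 + 311.163 + 378.929 + 63.496 + 245.215 + 73.997 + 328.220 = 1500.741 mg/L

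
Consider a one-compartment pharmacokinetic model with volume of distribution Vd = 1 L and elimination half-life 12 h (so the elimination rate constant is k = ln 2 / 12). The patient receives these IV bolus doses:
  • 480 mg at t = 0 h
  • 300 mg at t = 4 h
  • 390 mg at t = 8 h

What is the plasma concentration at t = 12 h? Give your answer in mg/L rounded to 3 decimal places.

k = ln 2 / 12 = 0.05776 per h
Dose 1 (480 mg at t=0 h): 480·exp(−0.05776·12) = 240.000 mg/L
Dose 2 (300 mg at t=4 h): 300·exp(−0.05776·8) = 188.988 mg/L
Dose 3 (390 mg at t=8 h): 390·exp(−0.05776·4) = 309.543 mg/L
C(12) = 240.000 + 188.988 + 309.543 = 738.531 mg/L

738.531 mg/L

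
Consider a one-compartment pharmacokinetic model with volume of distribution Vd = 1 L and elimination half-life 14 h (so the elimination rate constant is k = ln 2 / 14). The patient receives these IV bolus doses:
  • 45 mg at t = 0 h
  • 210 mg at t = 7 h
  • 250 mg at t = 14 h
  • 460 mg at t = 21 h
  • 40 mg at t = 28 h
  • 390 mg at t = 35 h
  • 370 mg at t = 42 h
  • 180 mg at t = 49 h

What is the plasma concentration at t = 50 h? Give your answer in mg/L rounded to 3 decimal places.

799.608 mg/L

k = ln 2 / 14 = 0.04951 per h
Dose 1 (45 mg at t=0 h): 45·exp(−0.04951·50) = 3.785 mg/L
Dose 2 (210 mg at t=7 h): 210·exp(−0.04951·43) = 24.982 mg/L
Dose 3 (250 mg at t=14 h): 250·exp(−0.04951·36) = 42.059 mg/L
Dose 4 (460 mg at t=21 h): 460·exp(−0.04951·29) = 109.445 mg/L
Dose 5 (40 mg at t=28 h): 40·exp(−0.04951·22) = 13.459 mg/L
Dose 6 (390 mg at t=35 h): 390·exp(−0.04951·15) = 185.581 mg/L
Dose 7 (370 mg at t=42 h): 370·exp(−0.04951·8) = 248.992 mg/L
Dose 8 (180 mg at t=49 h): 180·exp(−0.04951·1) = 171.305 mg/L
C(50) = 3.785 + 24.982 + 42.059 + 109.445 + 13.459 + 185.581 + 248.992 + 171.305 = 799.608 mg/L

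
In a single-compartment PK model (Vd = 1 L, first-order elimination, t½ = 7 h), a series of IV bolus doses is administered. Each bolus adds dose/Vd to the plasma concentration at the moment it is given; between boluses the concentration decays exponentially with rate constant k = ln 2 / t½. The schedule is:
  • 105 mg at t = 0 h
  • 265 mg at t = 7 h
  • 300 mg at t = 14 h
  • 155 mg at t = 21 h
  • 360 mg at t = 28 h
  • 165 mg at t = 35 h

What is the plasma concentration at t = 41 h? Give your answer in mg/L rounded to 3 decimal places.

k = ln 2 / 7 = 0.09902 per h
Dose 1 (105 mg at t=0 h): 105·exp(−0.09902·41) = 1.811 mg/L
Dose 2 (265 mg at t=7 h): 265·exp(−0.09902·34) = 9.143 mg/L
Dose 3 (300 mg at t=14 h): 300·exp(−0.09902·27) = 20.702 mg/L
Dose 4 (155 mg at t=21 h): 155·exp(−0.09902·20) = 21.392 mg/L
Dose 5 (360 mg at t=28 h): 360·exp(−0.09902·13) = 99.368 mg/L
Dose 6 (165 mg at t=35 h): 165·exp(−0.09902·6) = 91.087 mg/L
C(41) = 1.811 + 9.143 + 20.702 + 21.392 + 99.368 + 91.087 = 243.503 mg/L

243.503 mg/L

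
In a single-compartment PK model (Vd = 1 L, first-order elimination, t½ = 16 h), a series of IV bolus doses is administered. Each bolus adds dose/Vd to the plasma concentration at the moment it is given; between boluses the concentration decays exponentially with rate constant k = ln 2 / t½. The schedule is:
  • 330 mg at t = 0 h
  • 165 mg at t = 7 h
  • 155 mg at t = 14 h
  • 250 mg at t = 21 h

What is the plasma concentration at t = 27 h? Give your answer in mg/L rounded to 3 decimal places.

k = ln 2 / 16 = 0.04332 per h
Dose 1 (330 mg at t=0 h): 330·exp(−0.04332·27) = 102.453 mg/L
Dose 2 (165 mg at t=7 h): 165·exp(−0.04332·20) = 69.374 mg/L
Dose 3 (155 mg at t=14 h): 155·exp(−0.04332·13) = 88.256 mg/L
Dose 4 (250 mg at t=21 h): 250·exp(−0.04332·6) = 192.776 mg/L
C(27) = 102.453 + 69.374 + 88.256 + 192.776 = 452.860 mg/L

452.860 mg/L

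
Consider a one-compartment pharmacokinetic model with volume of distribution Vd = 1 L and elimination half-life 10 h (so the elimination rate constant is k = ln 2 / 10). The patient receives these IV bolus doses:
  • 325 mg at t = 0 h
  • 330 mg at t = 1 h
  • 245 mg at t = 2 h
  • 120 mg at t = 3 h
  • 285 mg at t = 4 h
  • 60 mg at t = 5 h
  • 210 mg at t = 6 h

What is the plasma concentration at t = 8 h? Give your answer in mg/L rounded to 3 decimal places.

1083.835 mg/L

k = ln 2 / 10 = 0.06931 per h
Dose 1 (325 mg at t=0 h): 325·exp(−0.06931·8) = 186.663 mg/L
Dose 2 (330 mg at t=1 h): 330·exp(−0.06931·7) = 203.139 mg/L
Dose 3 (245 mg at t=2 h): 245·exp(−0.06931·6) = 161.640 mg/L
Dose 4 (120 mg at t=3 h): 120·exp(−0.06931·5) = 84.853 mg/L
Dose 5 (285 mg at t=4 h): 285·exp(−0.06931·4) = 215.990 mg/L
Dose 6 (60 mg at t=5 h): 60·exp(−0.06931·3) = 48.735 mg/L
Dose 7 (210 mg at t=6 h): 210·exp(−0.06931·2) = 182.816 mg/L
C(8) = 186.663 + 203.139 + 161.640 + 84.853 + 215.990 + 48.735 + 182.816 = 1083.835 mg/L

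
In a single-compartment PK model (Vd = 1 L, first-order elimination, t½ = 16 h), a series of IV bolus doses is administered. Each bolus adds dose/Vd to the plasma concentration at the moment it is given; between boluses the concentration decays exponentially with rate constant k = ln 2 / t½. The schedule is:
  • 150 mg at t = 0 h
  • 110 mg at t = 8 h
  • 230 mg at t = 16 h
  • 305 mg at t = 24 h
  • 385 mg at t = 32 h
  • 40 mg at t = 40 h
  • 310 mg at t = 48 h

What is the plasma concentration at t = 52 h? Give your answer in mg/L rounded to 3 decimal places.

617.482 mg/L

k = ln 2 / 16 = 0.04332 per h
Dose 1 (150 mg at t=0 h): 150·exp(−0.04332·52) = 15.767 mg/L
Dose 2 (110 mg at t=8 h): 110·exp(−0.04332·44) = 16.352 mg/L
Dose 3 (230 mg at t=16 h): 230·exp(−0.04332·36) = 48.352 mg/L
Dose 4 (305 mg at t=24 h): 305·exp(−0.04332·28) = 90.677 mg/L
Dose 5 (385 mg at t=32 h): 385·exp(−0.04332·20) = 161.873 mg/L
Dose 6 (40 mg at t=40 h): 40·exp(−0.04332·12) = 23.784 mg/L
Dose 7 (310 mg at t=48 h): 310·exp(−0.04332·4) = 260.678 mg/L
C(52) = 15.767 + 16.352 + 48.352 + 90.677 + 161.873 + 23.784 + 260.678 = 617.482 mg/L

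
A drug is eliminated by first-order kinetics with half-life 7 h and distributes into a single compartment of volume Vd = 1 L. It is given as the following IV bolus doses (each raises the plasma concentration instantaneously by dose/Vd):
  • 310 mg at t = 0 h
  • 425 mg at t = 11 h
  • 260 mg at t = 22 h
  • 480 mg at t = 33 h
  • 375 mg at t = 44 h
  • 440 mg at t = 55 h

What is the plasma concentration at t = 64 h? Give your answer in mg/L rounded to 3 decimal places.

261.363 mg/L

k = ln 2 / 7 = 0.09902 per h
Dose 1 (310 mg at t=0 h): 310·exp(−0.09902·64) = 0.548 mg/L
Dose 2 (425 mg at t=11 h): 425·exp(−0.09902·53) = 2.234 mg/L
Dose 3 (260 mg at t=22 h): 260·exp(−0.09902·42) = 4.063 mg/L
Dose 4 (480 mg at t=33 h): 480·exp(−0.09902·31) = 22.290 mg/L
Dose 5 (375 mg at t=44 h): 375·exp(−0.09902·20) = 51.754 mg/L
Dose 6 (440 mg at t=55 h): 440·exp(−0.09902·9) = 180.474 mg/L
C(64) = 0.548 + 2.234 + 4.063 + 22.290 + 51.754 + 180.474 = 261.363 mg/L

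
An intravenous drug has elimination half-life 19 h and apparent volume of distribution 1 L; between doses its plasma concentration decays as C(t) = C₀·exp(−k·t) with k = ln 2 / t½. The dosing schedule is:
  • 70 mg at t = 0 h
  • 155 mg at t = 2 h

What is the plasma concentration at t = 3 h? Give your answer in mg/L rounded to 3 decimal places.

212.191 mg/L

k = ln 2 / 19 = 0.03648 per h
Dose 1 (70 mg at t=0 h): 70·exp(−0.03648·3) = 62.743 mg/L
Dose 2 (155 mg at t=2 h): 155·exp(−0.03648·1) = 149.447 mg/L
C(3) = 62.743 + 149.447 = 212.191 mg/L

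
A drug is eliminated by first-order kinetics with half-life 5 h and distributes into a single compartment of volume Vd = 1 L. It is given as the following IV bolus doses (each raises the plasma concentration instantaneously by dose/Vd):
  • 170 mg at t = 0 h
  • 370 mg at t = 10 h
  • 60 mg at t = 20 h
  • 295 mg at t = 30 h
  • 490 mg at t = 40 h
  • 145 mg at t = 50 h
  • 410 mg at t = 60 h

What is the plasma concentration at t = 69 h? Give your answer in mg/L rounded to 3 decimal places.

k = ln 2 / 5 = 0.13863 per h
Dose 1 (170 mg at t=0 h): 170·exp(−0.13863·69) = 0.012 mg/L
Dose 2 (370 mg at t=10 h): 370·exp(−0.13863·59) = 0.104 mg/L
Dose 3 (60 mg at t=20 h): 60·exp(−0.13863·49) = 0.067 mg/L
Dose 4 (295 mg at t=30 h): 295·exp(−0.13863·39) = 1.324 mg/L
Dose 5 (490 mg at t=40 h): 490·exp(−0.13863·29) = 8.795 mg/L
Dose 6 (145 mg at t=50 h): 145·exp(−0.13863·19) = 10.410 mg/L
Dose 7 (410 mg at t=60 h): 410·exp(−0.13863·9) = 117.742 mg/L
C(69) = 0.012 + 0.104 + 0.067 + 1.324 + 8.795 + 10.410 + 117.742 = 138.453 mg/L

138.453 mg/L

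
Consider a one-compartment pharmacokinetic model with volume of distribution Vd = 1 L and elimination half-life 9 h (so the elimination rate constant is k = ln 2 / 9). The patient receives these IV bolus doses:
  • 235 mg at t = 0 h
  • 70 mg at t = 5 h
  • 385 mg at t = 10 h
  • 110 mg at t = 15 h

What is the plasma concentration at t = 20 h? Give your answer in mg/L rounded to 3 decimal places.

k = ln 2 / 9 = 0.07702 per h
Dose 1 (235 mg at t=0 h): 235·exp(−0.07702·20) = 50.363 mg/L
Dose 2 (70 mg at t=5 h): 70·exp(−0.07702·15) = 22.049 mg/L
Dose 3 (385 mg at t=10 h): 385·exp(−0.07702·10) = 178.231 mg/L
Dose 4 (110 mg at t=15 h): 110·exp(−0.07702·5) = 74.843 mg/L
C(20) = 50.363 + 22.049 + 178.231 + 74.843 = 325.486 mg/L

325.486 mg/L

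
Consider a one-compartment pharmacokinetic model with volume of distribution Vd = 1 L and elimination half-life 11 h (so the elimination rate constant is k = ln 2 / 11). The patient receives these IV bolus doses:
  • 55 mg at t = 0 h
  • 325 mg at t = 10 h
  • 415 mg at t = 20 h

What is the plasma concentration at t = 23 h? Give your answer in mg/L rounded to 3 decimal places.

499.686 mg/L

k = ln 2 / 11 = 0.06301 per h
Dose 1 (55 mg at t=0 h): 55·exp(−0.06301·23) = 12.910 mg/L
Dose 2 (325 mg at t=10 h): 325·exp(−0.06301·13) = 143.259 mg/L
Dose 3 (415 mg at t=20 h): 415·exp(−0.06301·3) = 343.518 mg/L
C(23) = 12.910 + 143.259 + 343.518 = 499.686 mg/L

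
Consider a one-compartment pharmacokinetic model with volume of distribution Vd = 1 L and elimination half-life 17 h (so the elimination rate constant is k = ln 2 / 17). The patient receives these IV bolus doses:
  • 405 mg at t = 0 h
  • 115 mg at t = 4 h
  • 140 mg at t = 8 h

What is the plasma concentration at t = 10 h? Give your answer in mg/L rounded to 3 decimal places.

488.468 mg/L

k = ln 2 / 17 = 0.04077 per h
Dose 1 (405 mg at t=0 h): 405·exp(−0.04077·10) = 269.388 mg/L
Dose 2 (115 mg at t=4 h): 115·exp(−0.04077·6) = 90.043 mg/L
Dose 3 (140 mg at t=8 h): 140·exp(−0.04077·2) = 129.037 mg/L
C(10) = 269.388 + 90.043 + 129.037 = 488.468 mg/L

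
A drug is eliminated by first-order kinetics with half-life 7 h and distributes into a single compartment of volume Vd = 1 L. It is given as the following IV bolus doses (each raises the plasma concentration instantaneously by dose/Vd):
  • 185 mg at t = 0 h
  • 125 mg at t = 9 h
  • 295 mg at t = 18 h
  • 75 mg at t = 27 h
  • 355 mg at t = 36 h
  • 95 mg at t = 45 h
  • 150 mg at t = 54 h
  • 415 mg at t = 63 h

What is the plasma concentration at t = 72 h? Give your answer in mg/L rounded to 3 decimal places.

214.726 mg/L

k = ln 2 / 7 = 0.09902 per h
Dose 1 (185 mg at t=0 h): 185·exp(−0.09902·72) = 0.148 mg/L
Dose 2 (125 mg at t=9 h): 125·exp(−0.09902·63) = 0.244 mg/L
Dose 3 (295 mg at t=18 h): 295·exp(−0.09902·54) = 1.405 mg/L
Dose 4 (75 mg at t=27 h): 75·exp(−0.09902·45) = 0.871 mg/L
Dose 5 (355 mg at t=36 h): 355·exp(−0.09902·36) = 10.048 mg/L
Dose 6 (95 mg at t=45 h): 95·exp(−0.09902·27) = 6.556 mg/L
Dose 7 (150 mg at t=54 h): 150·exp(−0.09902·18) = 25.236 mg/L
Dose 8 (415 mg at t=63 h): 415·exp(−0.09902·9) = 170.220 mg/L
C(72) = 0.148 + 0.244 + 1.405 + 0.871 + 10.048 + 6.556 + 25.236 + 170.220 = 214.726 mg/L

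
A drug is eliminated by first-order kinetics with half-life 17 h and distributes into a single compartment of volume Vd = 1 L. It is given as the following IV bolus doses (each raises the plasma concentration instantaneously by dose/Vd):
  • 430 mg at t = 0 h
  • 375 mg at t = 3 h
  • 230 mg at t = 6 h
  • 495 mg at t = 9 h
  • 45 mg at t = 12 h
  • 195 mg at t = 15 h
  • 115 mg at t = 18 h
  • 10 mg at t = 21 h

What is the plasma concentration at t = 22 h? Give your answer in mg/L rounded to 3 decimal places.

k = ln 2 / 17 = 0.04077 per h
Dose 1 (430 mg at t=0 h): 430·exp(−0.04077·22) = 175.348 mg/L
Dose 2 (375 mg at t=3 h): 375·exp(−0.04077·19) = 172.817 mg/L
Dose 3 (230 mg at t=6 h): 230·exp(−0.04077·16) = 119.786 mg/L
Dose 4 (495 mg at t=9 h): 495·exp(−0.04077·13) = 291.344 mg/L
Dose 5 (45 mg at t=12 h): 45·exp(−0.04077·10) = 29.932 mg/L
Dose 6 (195 mg at t=15 h): 195·exp(−0.04077·7) = 146.582 mg/L
Dose 7 (115 mg at t=18 h): 115·exp(−0.04077·4) = 97.694 mg/L
Dose 8 (10 mg at t=21 h): 10·exp(−0.04077·1) = 9.600 mg/L
C(22) = 175.348 + 172.817 + 119.786 + 291.344 + 29.932 + 146.582 + 97.694 + 9.600 = 1043.103 mg/L

1043.103 mg/L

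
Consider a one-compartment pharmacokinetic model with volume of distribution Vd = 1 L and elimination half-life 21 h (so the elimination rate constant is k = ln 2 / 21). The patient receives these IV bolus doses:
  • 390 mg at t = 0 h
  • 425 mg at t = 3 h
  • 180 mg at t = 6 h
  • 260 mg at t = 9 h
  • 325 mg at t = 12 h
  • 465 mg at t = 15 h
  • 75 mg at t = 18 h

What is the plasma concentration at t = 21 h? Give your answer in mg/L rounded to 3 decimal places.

k = ln 2 / 21 = 0.03301 per h
Dose 1 (390 mg at t=0 h): 390·exp(−0.03301·21) = 195.000 mg/L
Dose 2 (425 mg at t=3 h): 425·exp(−0.03301·18) = 234.619 mg/L
Dose 3 (180 mg at t=6 h): 180·exp(−0.03301·15) = 109.711 mg/L
Dose 4 (260 mg at t=9 h): 260·exp(−0.03301·12) = 174.967 mg/L
Dose 5 (325 mg at t=12 h): 325·exp(−0.03301·9) = 241.474 mg/L
Dose 6 (465 mg at t=15 h): 465·exp(−0.03301·6) = 381.456 mg/L
Dose 7 (75 mg at t=18 h): 75·exp(−0.03301·3) = 67.929 mg/L
C(21) = 195.000 + 234.619 + 109.711 + 174.967 + 241.474 + 381.456 + 67.929 = 1405.157 mg/L

1405.157 mg/L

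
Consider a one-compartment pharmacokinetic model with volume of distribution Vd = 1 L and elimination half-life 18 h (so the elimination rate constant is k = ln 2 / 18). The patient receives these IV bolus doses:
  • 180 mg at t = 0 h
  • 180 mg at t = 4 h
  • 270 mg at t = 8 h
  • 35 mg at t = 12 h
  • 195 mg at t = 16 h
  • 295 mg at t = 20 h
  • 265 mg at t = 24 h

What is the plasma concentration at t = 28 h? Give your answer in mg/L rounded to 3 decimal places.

k = ln 2 / 18 = 0.03851 per h
Dose 1 (180 mg at t=0 h): 180·exp(−0.03851·28) = 61.236 mg/L
Dose 2 (180 mg at t=4 h): 180·exp(−0.03851·24) = 71.433 mg/L
Dose 3 (270 mg at t=8 h): 270·exp(−0.03851·20) = 124.993 mg/L
Dose 4 (35 mg at t=12 h): 35·exp(−0.03851·16) = 18.901 mg/L
Dose 5 (195 mg at t=16 h): 195·exp(−0.03851·12) = 122.842 mg/L
Dose 6 (295 mg at t=20 h): 295·exp(−0.03851·8) = 216.786 mg/L
Dose 7 (265 mg at t=24 h): 265·exp(−0.03851·4) = 227.170 mg/L
C(28) = 61.236 + 71.433 + 124.993 + 18.901 + 122.842 + 216.786 + 227.170 = 843.361 mg/L

843.361 mg/L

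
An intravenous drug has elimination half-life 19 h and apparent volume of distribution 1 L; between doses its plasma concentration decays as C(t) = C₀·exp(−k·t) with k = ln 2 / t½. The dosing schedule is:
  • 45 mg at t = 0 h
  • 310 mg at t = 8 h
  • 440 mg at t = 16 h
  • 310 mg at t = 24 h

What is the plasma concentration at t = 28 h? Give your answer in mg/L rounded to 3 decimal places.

k = ln 2 / 19 = 0.03648 per h
Dose 1 (45 mg at t=0 h): 45·exp(−0.03648·28) = 16.203 mg/L
Dose 2 (310 mg at t=8 h): 310·exp(−0.03648·20) = 149.447 mg/L
Dose 3 (440 mg at t=16 h): 440·exp(−0.03648·12) = 284.007 mg/L
Dose 4 (310 mg at t=24 h): 310·exp(−0.03648·4) = 267.909 mg/L
C(28) = 16.203 + 149.447 + 284.007 + 267.909 = 717.565 mg/L

717.565 mg/L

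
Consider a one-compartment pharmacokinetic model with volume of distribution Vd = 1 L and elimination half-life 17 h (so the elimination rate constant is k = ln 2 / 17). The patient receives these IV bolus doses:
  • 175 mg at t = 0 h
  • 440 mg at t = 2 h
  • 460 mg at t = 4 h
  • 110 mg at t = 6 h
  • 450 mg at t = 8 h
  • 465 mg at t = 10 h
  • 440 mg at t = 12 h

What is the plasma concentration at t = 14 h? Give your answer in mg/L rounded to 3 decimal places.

k = ln 2 / 17 = 0.04077 per h
Dose 1 (175 mg at t=0 h): 175·exp(−0.04077·14) = 98.885 mg/L
Dose 2 (440 mg at t=2 h): 440·exp(−0.04077·12) = 269.750 mg/L
Dose 3 (460 mg at t=4 h): 460·exp(−0.04077·10) = 305.972 mg/L
Dose 4 (110 mg at t=6 h): 110·exp(−0.04077·8) = 79.384 mg/L
Dose 5 (450 mg at t=8 h): 450·exp(−0.04077·6) = 352.344 mg/L
Dose 6 (465 mg at t=10 h): 465·exp(−0.04077·4) = 395.023 mg/L
Dose 7 (440 mg at t=12 h): 440·exp(−0.04077·2) = 405.543 mg/L
C(14) = 98.885 + 269.750 + 305.972 + 79.384 + 352.344 + 395.023 + 405.543 = 1906.901 mg/L

1906.901 mg/L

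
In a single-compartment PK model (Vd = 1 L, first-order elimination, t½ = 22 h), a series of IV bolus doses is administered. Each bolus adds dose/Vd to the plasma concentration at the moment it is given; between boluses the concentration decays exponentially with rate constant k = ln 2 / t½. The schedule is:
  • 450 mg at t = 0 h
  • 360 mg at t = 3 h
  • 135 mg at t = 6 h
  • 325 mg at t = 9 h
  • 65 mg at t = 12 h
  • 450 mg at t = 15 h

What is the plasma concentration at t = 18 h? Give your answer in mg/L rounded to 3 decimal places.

k = ln 2 / 22 = 0.03151 per h
Dose 1 (450 mg at t=0 h): 450·exp(−0.03151·18) = 255.220 mg/L
Dose 2 (360 mg at t=3 h): 360·exp(−0.03151·15) = 224.416 mg/L
Dose 3 (135 mg at t=6 h): 135·exp(−0.03151·12) = 92.499 mg/L
Dose 4 (325 mg at t=9 h): 325·exp(−0.03151·9) = 244.757 mg/L
Dose 5 (65 mg at t=12 h): 65·exp(−0.03151·6) = 53.804 mg/L
Dose 6 (450 mg at t=15 h): 450·exp(−0.03151·3) = 409.414 mg/L
C(18) = 255.220 + 224.416 + 92.499 + 244.757 + 53.804 + 409.414 = 1280.111 mg/L

1280.111 mg/L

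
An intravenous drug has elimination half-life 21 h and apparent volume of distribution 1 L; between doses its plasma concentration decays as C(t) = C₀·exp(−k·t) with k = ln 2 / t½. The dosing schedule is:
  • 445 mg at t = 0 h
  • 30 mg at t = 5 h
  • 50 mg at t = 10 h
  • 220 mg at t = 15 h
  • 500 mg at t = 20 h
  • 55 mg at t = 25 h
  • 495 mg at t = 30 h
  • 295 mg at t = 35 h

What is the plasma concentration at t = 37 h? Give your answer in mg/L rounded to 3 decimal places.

1259.916 mg/L

k = ln 2 / 21 = 0.03301 per h
Dose 1 (445 mg at t=0 h): 445·exp(−0.03301·37) = 131.212 mg/L
Dose 2 (30 mg at t=5 h): 30·exp(−0.03301·32) = 10.433 mg/L
Dose 3 (50 mg at t=10 h): 50·exp(−0.03301·27) = 20.508 mg/L
Dose 4 (220 mg at t=15 h): 220·exp(−0.03301·22) = 106.428 mg/L
Dose 5 (500 mg at t=20 h): 500·exp(−0.03301·17) = 285.285 mg/L
Dose 6 (55 mg at t=25 h): 55·exp(−0.03301·12) = 37.012 mg/L
Dose 7 (495 mg at t=30 h): 495·exp(−0.03301·7) = 392.882 mg/L
Dose 8 (295 mg at t=35 h): 295·exp(−0.03301·2) = 276.155 mg/L
C(37) = 131.212 + 10.433 + 20.508 + 106.428 + 285.285 + 37.012 + 392.882 + 276.155 = 1259.916 mg/L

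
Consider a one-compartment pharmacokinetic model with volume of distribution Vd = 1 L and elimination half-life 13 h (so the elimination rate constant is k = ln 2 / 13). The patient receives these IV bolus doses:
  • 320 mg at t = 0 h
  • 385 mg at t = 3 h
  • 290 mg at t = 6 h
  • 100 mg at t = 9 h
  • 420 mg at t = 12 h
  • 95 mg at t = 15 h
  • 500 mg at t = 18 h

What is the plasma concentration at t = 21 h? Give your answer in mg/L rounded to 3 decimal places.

1189.967 mg/L

k = ln 2 / 13 = 0.05332 per h
Dose 1 (320 mg at t=0 h): 320·exp(−0.05332·21) = 104.441 mg/L
Dose 2 (385 mg at t=3 h): 385·exp(−0.05332·18) = 147.452 mg/L
Dose 3 (290 mg at t=6 h): 290·exp(−0.05332·15) = 130.333 mg/L
Dose 4 (100 mg at t=9 h): 100·exp(−0.05332·12) = 52.738 mg/L
Dose 5 (420 mg at t=12 h): 420·exp(−0.05332·9) = 259.923 mg/L
Dose 6 (95 mg at t=15 h): 95·exp(−0.05332·6) = 68.990 mg/L
Dose 7 (500 mg at t=18 h): 500·exp(−0.05332·3) = 426.090 mg/L
C(21) = 104.441 + 147.452 + 130.333 + 52.738 + 259.923 + 68.990 + 426.090 = 1189.967 mg/L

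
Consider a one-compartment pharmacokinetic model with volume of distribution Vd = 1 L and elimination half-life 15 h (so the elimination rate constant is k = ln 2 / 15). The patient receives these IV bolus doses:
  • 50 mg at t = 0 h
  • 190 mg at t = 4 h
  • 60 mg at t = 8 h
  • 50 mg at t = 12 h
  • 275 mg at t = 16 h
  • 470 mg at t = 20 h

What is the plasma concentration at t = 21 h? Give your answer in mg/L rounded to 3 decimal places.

838.496 mg/L

k = ln 2 / 15 = 0.04621 per h
Dose 1 (50 mg at t=0 h): 50·exp(−0.04621·21) = 18.946 mg/L
Dose 2 (190 mg at t=4 h): 190·exp(−0.04621·17) = 86.614 mg/L
Dose 3 (60 mg at t=8 h): 60·exp(−0.04621·13) = 32.905 mg/L
Dose 4 (50 mg at t=12 h): 50·exp(−0.04621·9) = 32.988 mg/L
Dose 5 (275 mg at t=16 h): 275·exp(−0.04621·5) = 218.268 mg/L
Dose 6 (470 mg at t=20 h): 470·exp(−0.04621·1) = 448.776 mg/L
C(21) = 18.946 + 86.614 + 32.905 + 32.988 + 218.268 + 448.776 = 838.496 mg/L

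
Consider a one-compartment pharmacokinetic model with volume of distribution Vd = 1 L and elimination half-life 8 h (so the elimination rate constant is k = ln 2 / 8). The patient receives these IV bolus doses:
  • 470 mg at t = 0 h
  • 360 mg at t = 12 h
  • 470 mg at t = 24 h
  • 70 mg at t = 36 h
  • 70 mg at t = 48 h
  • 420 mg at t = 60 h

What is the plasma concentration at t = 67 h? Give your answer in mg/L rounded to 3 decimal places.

263.080 mg/L

k = ln 2 / 8 = 0.08664 per h
Dose 1 (470 mg at t=0 h): 470·exp(−0.08664·67) = 1.416 mg/L
Dose 2 (360 mg at t=12 h): 360·exp(−0.08664·55) = 3.067 mg/L
Dose 3 (470 mg at t=24 h): 470·exp(−0.08664·43) = 11.326 mg/L
Dose 4 (70 mg at t=36 h): 70·exp(−0.08664·31) = 4.771 mg/L
Dose 5 (70 mg at t=48 h): 70·exp(−0.08664·19) = 13.494 mg/L
Dose 6 (420 mg at t=60 h): 420·exp(−0.08664·7) = 229.007 mg/L
C(67) = 1.416 + 3.067 + 11.326 + 4.771 + 13.494 + 229.007 = 263.080 mg/L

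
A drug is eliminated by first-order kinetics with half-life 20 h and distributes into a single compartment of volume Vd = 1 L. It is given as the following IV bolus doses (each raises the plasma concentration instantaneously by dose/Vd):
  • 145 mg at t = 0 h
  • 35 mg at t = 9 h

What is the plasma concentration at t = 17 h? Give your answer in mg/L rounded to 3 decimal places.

k = ln 2 / 20 = 0.03466 per h
Dose 1 (145 mg at t=0 h): 145·exp(−0.03466·17) = 80.444 mg/L
Dose 2 (35 mg at t=9 h): 35·exp(−0.03466·8) = 26.525 mg/L
C(17) = 80.444 + 26.525 = 106.969 mg/L

106.969 mg/L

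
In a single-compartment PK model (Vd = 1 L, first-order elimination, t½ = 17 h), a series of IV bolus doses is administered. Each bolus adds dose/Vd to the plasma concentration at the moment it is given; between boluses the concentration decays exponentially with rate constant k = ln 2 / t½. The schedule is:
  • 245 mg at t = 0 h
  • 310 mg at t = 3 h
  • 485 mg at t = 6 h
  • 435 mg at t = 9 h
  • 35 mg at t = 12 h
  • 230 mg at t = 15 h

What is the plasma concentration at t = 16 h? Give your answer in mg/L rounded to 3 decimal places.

k = ln 2 / 17 = 0.04077 per h
Dose 1 (245 mg at t=0 h): 245·exp(−0.04077·16) = 127.598 mg/L
Dose 2 (310 mg at t=3 h): 310·exp(−0.04077·13) = 182.458 mg/L
Dose 3 (485 mg at t=6 h): 485·exp(−0.04077·10) = 322.601 mg/L
Dose 4 (435 mg at t=9 h): 435·exp(−0.04077·7) = 326.991 mg/L
Dose 5 (35 mg at t=12 h): 35·exp(−0.04077·4) = 29.733 mg/L
Dose 6 (230 mg at t=15 h): 230·exp(−0.04077·1) = 220.811 mg/L
C(16) = 127.598 + 182.458 + 322.601 + 326.991 + 29.733 + 220.811 = 1210.191 mg/L

1210.191 mg/L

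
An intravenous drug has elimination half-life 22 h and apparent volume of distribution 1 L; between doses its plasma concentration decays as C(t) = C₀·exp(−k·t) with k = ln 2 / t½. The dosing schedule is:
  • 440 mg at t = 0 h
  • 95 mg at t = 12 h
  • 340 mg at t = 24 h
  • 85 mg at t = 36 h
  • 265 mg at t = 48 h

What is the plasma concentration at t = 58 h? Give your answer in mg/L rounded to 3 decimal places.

k = ln 2 / 22 = 0.03151 per h
Dose 1 (440 mg at t=0 h): 440·exp(−0.03151·58) = 70.767 mg/L
Dose 2 (95 mg at t=12 h): 95·exp(−0.03151·46) = 22.300 mg/L
Dose 3 (340 mg at t=24 h): 340·exp(−0.03151·34) = 116.480 mg/L
Dose 4 (85 mg at t=36 h): 85·exp(−0.03151·22) = 42.500 mg/L
Dose 5 (265 mg at t=48 h): 265·exp(−0.03151·10) = 193.381 mg/L
C(58) = 70.767 + 22.300 + 116.480 + 42.500 + 193.381 = 445.427 mg/L

445.427 mg/L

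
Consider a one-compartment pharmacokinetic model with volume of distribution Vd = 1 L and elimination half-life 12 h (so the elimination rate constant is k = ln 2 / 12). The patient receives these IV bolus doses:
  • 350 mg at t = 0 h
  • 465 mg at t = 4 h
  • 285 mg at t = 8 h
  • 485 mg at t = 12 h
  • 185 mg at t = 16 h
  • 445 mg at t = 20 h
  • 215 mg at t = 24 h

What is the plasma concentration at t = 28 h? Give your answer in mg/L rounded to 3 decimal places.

1011.419 mg/L

k = ln 2 / 12 = 0.05776 per h
Dose 1 (350 mg at t=0 h): 350·exp(−0.05776·28) = 69.449 mg/L
Dose 2 (465 mg at t=4 h): 465·exp(−0.05776·24) = 116.250 mg/L
Dose 3 (285 mg at t=8 h): 285·exp(−0.05776·20) = 89.769 mg/L
Dose 4 (485 mg at t=12 h): 485·exp(−0.05776·16) = 192.472 mg/L
Dose 5 (185 mg at t=16 h): 185·exp(−0.05776·12) = 92.500 mg/L
Dose 6 (445 mg at t=20 h): 445·exp(−0.05776·8) = 280.332 mg/L
Dose 7 (215 mg at t=24 h): 215·exp(−0.05776·4) = 170.646 mg/L
C(28) = 69.449 + 116.250 + 89.769 + 192.472 + 92.500 + 280.332 + 170.646 = 1011.419 mg/L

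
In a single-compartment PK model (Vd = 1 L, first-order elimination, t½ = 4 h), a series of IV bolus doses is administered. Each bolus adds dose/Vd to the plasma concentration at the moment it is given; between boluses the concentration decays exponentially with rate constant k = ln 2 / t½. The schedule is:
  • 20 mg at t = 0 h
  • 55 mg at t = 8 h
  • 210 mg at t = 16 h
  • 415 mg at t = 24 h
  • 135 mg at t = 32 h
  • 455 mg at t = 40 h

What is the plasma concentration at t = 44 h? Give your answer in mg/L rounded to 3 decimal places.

259.102 mg/L

k = ln 2 / 4 = 0.17329 per h
Dose 1 (20 mg at t=0 h): 20·exp(−0.17329·44) = 0.010 mg/L
Dose 2 (55 mg at t=8 h): 55·exp(−0.17329·36) = 0.107 mg/L
Dose 3 (210 mg at t=16 h): 210·exp(−0.17329·28) = 1.641 mg/L
Dose 4 (415 mg at t=24 h): 415·exp(−0.17329·20) = 12.969 mg/L
Dose 5 (135 mg at t=32 h): 135·exp(−0.17329·12) = 16.875 mg/L
Dose 6 (455 mg at t=40 h): 455·exp(−0.17329·4) = 227.500 mg/L
C(44) = 0.010 + 0.107 + 1.641 + 12.969 + 16.875 + 227.500 = 259.102 mg/L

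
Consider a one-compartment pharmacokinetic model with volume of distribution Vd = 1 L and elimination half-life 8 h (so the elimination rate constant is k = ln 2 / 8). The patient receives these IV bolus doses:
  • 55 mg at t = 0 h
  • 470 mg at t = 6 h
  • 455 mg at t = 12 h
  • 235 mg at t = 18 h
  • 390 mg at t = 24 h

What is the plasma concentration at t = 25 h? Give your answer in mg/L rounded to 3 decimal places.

730.191 mg/L

k = ln 2 / 8 = 0.08664 per h
Dose 1 (55 mg at t=0 h): 55·exp(−0.08664·25) = 6.304 mg/L
Dose 2 (470 mg at t=6 h): 470·exp(−0.08664·19) = 90.605 mg/L
Dose 3 (455 mg at t=12 h): 455·exp(−0.08664·13) = 147.515 mg/L
Dose 4 (235 mg at t=18 h): 235·exp(−0.08664·7) = 128.135 mg/L
Dose 5 (390 mg at t=24 h): 390·exp(−0.08664·1) = 357.632 mg/L
C(25) = 6.304 + 90.605 + 147.515 + 128.135 + 357.632 = 730.191 mg/L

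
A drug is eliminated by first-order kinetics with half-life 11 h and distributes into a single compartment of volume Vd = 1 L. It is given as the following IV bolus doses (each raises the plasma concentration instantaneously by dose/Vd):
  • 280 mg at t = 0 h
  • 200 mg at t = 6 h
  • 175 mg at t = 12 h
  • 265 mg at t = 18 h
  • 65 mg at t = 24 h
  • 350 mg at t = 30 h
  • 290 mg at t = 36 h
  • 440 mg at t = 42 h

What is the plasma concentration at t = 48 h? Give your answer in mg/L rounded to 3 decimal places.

k = ln 2 / 11 = 0.06301 per h
Dose 1 (280 mg at t=0 h): 280·exp(−0.06301·48) = 13.601 mg/L
Dose 2 (200 mg at t=6 h): 200·exp(−0.06301·42) = 14.179 mg/L
Dose 3 (175 mg at t=12 h): 175·exp(−0.06301·36) = 18.107 mg/L
Dose 4 (265 mg at t=18 h): 265·exp(−0.06301·30) = 40.018 mg/L
Dose 5 (65 mg at t=24 h): 65·exp(−0.06301·24) = 14.326 mg/L
Dose 6 (350 mg at t=30 h): 350·exp(−0.06301·18) = 112.583 mg/L
Dose 7 (290 mg at t=36 h): 290·exp(−0.06301·12) = 136.145 mg/L
Dose 8 (440 mg at t=42 h): 440·exp(−0.06301·6) = 301.477 mg/L
C(48) = 13.601 + 14.179 + 18.107 + 40.018 + 14.326 + 112.583 + 136.145 + 301.477 = 650.436 mg/L

650.436 mg/L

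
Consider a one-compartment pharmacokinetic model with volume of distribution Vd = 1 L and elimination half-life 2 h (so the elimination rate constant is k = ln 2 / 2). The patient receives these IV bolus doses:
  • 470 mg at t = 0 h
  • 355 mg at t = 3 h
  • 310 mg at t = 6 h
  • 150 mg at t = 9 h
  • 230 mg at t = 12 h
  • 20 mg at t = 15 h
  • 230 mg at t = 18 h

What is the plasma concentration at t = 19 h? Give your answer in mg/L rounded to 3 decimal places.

198.112 mg/L

k = ln 2 / 2 = 0.34657 per h
Dose 1 (470 mg at t=0 h): 470·exp(−0.34657·19) = 0.649 mg/L
Dose 2 (355 mg at t=3 h): 355·exp(−0.34657·16) = 1.387 mg/L
Dose 3 (310 mg at t=6 h): 310·exp(−0.34657·13) = 3.425 mg/L
Dose 4 (150 mg at t=9 h): 150·exp(−0.34657·10) = 4.688 mg/L
Dose 5 (230 mg at t=12 h): 230·exp(−0.34657·7) = 20.329 mg/L
Dose 6 (20 mg at t=15 h): 20·exp(−0.34657·4) = 5.000 mg/L
Dose 7 (230 mg at t=18 h): 230·exp(−0.34657·1) = 162.635 mg/L
C(19) = 0.649 + 1.387 + 3.425 + 4.688 + 20.329 + 5.000 + 162.635 = 198.112 mg/L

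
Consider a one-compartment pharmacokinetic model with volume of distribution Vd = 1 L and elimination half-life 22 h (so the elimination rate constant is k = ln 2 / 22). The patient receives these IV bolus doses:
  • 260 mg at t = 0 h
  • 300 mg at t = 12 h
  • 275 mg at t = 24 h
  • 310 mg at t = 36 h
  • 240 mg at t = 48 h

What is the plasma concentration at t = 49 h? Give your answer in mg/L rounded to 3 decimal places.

k = ln 2 / 22 = 0.03151 per h
Dose 1 (260 mg at t=0 h): 260·exp(−0.03151·49) = 55.526 mg/L
Dose 2 (300 mg at t=12 h): 300·exp(−0.03151·37) = 93.507 mg/L
Dose 3 (275 mg at t=24 h): 275·exp(−0.03151·25) = 125.099 mg/L
Dose 4 (310 mg at t=36 h): 310·exp(−0.03151·13) = 205.817 mg/L
Dose 5 (240 mg at t=48 h): 240·exp(−0.03151·1) = 232.556 mg/L
C(49) = 55.526 + 93.507 + 125.099 + 205.817 + 232.556 = 712.505 mg/L

712.505 mg/L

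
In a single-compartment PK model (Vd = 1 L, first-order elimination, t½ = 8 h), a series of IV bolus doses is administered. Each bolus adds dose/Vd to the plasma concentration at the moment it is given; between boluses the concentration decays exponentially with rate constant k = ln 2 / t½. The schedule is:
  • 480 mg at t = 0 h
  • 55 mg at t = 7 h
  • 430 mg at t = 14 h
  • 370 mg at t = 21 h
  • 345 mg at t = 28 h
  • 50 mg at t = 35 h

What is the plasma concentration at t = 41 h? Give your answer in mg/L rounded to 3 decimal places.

265.083 mg/L

k = ln 2 / 8 = 0.08664 per h
Dose 1 (480 mg at t=0 h): 480·exp(−0.08664·41) = 13.755 mg/L
Dose 2 (55 mg at t=7 h): 55·exp(−0.08664·34) = 2.891 mg/L
Dose 3 (430 mg at t=14 h): 430·exp(−0.08664·27) = 41.447 mg/L
Dose 4 (370 mg at t=21 h): 370·exp(−0.08664·20) = 65.407 mg/L
Dose 5 (345 mg at t=28 h): 345·exp(−0.08664·13) = 111.852 mg/L
Dose 6 (50 mg at t=35 h): 50·exp(−0.08664·6) = 29.730 mg/L
C(41) = 13.755 + 2.891 + 41.447 + 65.407 + 111.852 + 29.730 = 265.083 mg/L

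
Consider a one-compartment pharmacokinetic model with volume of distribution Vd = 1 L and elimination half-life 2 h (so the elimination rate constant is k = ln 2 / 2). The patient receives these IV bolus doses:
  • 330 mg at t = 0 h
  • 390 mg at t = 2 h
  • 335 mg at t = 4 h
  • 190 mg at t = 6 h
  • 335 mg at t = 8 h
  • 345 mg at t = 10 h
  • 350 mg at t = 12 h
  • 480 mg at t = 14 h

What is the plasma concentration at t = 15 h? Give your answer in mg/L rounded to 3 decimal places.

575.684 mg/L

k = ln 2 / 2 = 0.34657 per h
Dose 1 (330 mg at t=0 h): 330·exp(−0.34657·15) = 1.823 mg/L
Dose 2 (390 mg at t=2 h): 390·exp(−0.34657·13) = 4.309 mg/L
Dose 3 (335 mg at t=4 h): 335·exp(−0.34657·11) = 7.403 mg/L
Dose 4 (190 mg at t=6 h): 190·exp(−0.34657·9) = 8.397 mg/L
Dose 5 (335 mg at t=8 h): 335·exp(−0.34657·7) = 29.610 mg/L
Dose 6 (345 mg at t=10 h): 345·exp(−0.34657·5) = 60.988 mg/L
Dose 7 (350 mg at t=12 h): 350·exp(−0.34657·3) = 123.744 mg/L
Dose 8 (480 mg at t=14 h): 480·exp(−0.34657·1) = 339.411 mg/L
C(15) = 1.823 + 4.309 + 7.403 + 8.397 + 29.610 + 60.988 + 123.744 + 339.411 = 575.684 mg/L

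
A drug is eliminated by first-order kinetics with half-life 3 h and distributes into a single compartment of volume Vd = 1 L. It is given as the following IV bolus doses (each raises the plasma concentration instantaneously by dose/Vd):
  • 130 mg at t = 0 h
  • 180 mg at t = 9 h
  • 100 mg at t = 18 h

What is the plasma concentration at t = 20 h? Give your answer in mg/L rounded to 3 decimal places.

78.450 mg/L

k = ln 2 / 3 = 0.23105 per h
Dose 1 (130 mg at t=0 h): 130·exp(−0.23105·20) = 1.280 mg/L
Dose 2 (180 mg at t=9 h): 180·exp(−0.23105·11) = 14.174 mg/L
Dose 3 (100 mg at t=18 h): 100·exp(−0.23105·2) = 62.996 mg/L
C(20) = 1.280 + 14.174 + 62.996 = 78.450 mg/L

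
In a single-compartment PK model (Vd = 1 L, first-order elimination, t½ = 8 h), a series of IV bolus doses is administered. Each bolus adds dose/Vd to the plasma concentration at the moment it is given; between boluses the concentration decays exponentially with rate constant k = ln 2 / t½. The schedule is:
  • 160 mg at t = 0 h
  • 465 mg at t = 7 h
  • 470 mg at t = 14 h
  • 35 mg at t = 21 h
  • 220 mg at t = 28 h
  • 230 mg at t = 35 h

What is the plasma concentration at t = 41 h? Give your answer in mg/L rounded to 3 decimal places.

k = ln 2 / 8 = 0.08664 per h
Dose 1 (160 mg at t=0 h): 160·exp(−0.08664·41) = 4.585 mg/L
Dose 2 (465 mg at t=7 h): 465·exp(−0.08664·34) = 24.439 mg/L
Dose 3 (470 mg at t=14 h): 470·exp(−0.08664·27) = 45.302 mg/L
Dose 4 (35 mg at t=21 h): 35·exp(−0.08664·20) = 6.187 mg/L
Dose 5 (220 mg at t=28 h): 220·exp(−0.08664·13) = 71.326 mg/L
Dose 6 (230 mg at t=35 h): 230·exp(−0.08664·6) = 136.759 mg/L
C(41) = 4.585 + 24.439 + 45.302 + 6.187 + 71.326 + 136.759 = 288.598 mg/L

288.598 mg/L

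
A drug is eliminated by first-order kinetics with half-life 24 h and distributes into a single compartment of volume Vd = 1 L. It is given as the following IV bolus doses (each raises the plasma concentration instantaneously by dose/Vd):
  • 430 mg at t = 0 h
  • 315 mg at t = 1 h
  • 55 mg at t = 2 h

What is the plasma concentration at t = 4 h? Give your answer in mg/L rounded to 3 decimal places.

k = ln 2 / 24 = 0.02888 per h
Dose 1 (430 mg at t=0 h): 430·exp(−0.02888·4) = 383.086 mg/L
Dose 2 (315 mg at t=1 h): 315·exp(−0.02888·3) = 288.856 mg/L
Dose 3 (55 mg at t=2 h): 55·exp(−0.02888·2) = 51.913 mg/L
C(4) = 383.086 + 288.856 + 51.913 = 723.856 mg/L

723.856 mg/L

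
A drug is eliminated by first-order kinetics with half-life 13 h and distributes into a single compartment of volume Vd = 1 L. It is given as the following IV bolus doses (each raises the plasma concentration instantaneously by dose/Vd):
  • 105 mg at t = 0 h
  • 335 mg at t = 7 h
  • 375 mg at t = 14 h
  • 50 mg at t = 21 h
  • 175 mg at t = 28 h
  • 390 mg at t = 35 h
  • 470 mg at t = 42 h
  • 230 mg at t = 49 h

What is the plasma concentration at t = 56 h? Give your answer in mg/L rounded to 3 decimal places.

625.320 mg/L

k = ln 2 / 13 = 0.05332 per h
Dose 1 (105 mg at t=0 h): 105·exp(−0.05332·56) = 5.302 mg/L
Dose 2 (335 mg at t=7 h): 335·exp(−0.05332·49) = 24.569 mg/L
Dose 3 (375 mg at t=14 h): 375·exp(−0.05332·42) = 39.946 mg/L
Dose 4 (50 mg at t=21 h): 50·exp(−0.05332·35) = 7.736 mg/L
Dose 5 (175 mg at t=28 h): 175·exp(−0.05332·28) = 39.325 mg/L
Dose 6 (390 mg at t=35 h): 390·exp(−0.05332·21) = 127.287 mg/L
Dose 7 (470 mg at t=42 h): 470·exp(−0.05332·14) = 222.798 mg/L
Dose 8 (230 mg at t=49 h): 230·exp(−0.05332·7) = 158.356 mg/L
C(56) = 5.302 + 24.569 + 39.946 + 7.736 + 39.325 + 127.287 + 222.798 + 158.356 = 625.320 mg/L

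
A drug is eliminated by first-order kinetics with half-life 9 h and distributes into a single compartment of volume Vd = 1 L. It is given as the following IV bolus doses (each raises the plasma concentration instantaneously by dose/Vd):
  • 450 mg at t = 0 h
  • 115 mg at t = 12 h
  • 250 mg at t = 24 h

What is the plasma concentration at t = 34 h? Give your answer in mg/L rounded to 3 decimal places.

169.670 mg/L

k = ln 2 / 9 = 0.07702 per h
Dose 1 (450 mg at t=0 h): 450·exp(−0.07702·34) = 32.809 mg/L
Dose 2 (115 mg at t=12 h): 115·exp(−0.07702·22) = 21.127 mg/L
Dose 3 (250 mg at t=24 h): 250·exp(−0.07702·10) = 115.734 mg/L
C(34) = 32.809 + 21.127 + 115.734 = 169.670 mg/L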